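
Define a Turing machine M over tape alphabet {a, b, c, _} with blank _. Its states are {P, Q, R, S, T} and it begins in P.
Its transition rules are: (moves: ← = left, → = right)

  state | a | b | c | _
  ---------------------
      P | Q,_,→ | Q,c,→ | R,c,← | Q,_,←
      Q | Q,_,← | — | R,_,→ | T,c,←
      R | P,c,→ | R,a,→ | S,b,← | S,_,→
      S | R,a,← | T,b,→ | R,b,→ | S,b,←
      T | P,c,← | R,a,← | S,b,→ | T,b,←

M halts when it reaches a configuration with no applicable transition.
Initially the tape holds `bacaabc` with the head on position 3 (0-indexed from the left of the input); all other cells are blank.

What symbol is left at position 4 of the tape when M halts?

_

state=P head=3 tape=bac[a]abc___   (P,a)→(Q,_,→)
state=Q head=4 tape=bac_[a]bc___   (Q,a)→(Q,_,←)
state=Q head=3 tape=bac[_]_bc___   (Q,_)→(T,c,←)
state=T head=2 tape=ba[c]c_bc___   (T,c)→(S,b,→)
state=S head=3 tape=bab[c]_bc___   (S,c)→(R,b,→)
state=R head=4 tape=babb[_]bc___   (R,_)→(S,_,→)
state=S head=5 tape=babb_[b]c___   (S,b)→(T,b,→)
state=T head=6 tape=babb_b[c]___   (T,c)→(S,b,→)
state=S head=7 tape=babb_bb[_]__   (S,_)→(S,b,←)
state=S head=6 tape=babb_b[b]b__   (S,b)→(T,b,→)
state=T head=7 tape=babb_bb[b]__   (T,b)→(R,a,←)
state=R head=6 tape=babb_b[b]a__   (R,b)→(R,a,→)
state=R head=7 tape=babb_ba[a]__   (R,a)→(P,c,→)
state=P head=8 tape=babb_bac[_]_   (P,_)→(Q,_,←)
state=Q head=7 tape=babb_ba[c]__   (Q,c)→(R,_,→)
state=R head=8 tape=babb_ba_[_]_   (R,_)→(S,_,→)
state=S head=9 tape=babb_ba__[_]   (S,_)→(S,b,←)
state=S head=8 tape=babb_ba_[_]b   (S,_)→(S,b,←)
state=S head=7 tape=babb_ba[_]bb   (S,_)→(S,b,←)
state=S head=6 tape=babb_b[a]bbb   (S,a)→(R,a,←)
state=R head=5 tape=babb_[b]abbb   (R,b)→(R,a,→)
state=R head=6 tape=babb_a[a]bbb   (R,a)→(P,c,→)
state=P head=7 tape=babb_ac[b]bb   (P,b)→(Q,c,→)
state=Q head=8 tape=babb_acc[b]b
Cell 4 holds _ when M halts.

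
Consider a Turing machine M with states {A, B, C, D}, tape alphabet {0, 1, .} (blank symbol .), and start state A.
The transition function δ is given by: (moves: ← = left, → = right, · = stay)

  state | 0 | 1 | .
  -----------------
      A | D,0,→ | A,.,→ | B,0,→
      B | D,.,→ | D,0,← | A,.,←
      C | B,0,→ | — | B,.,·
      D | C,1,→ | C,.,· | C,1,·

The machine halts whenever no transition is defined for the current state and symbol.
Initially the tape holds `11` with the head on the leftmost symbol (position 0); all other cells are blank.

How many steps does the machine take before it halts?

state=A head=0 tape=[1]1..   (A,1)→(A,.,→)
state=A head=1 tape=.[1]..   (A,1)→(A,.,→)
state=A head=2 tape=..[.].   (A,.)→(B,0,→)
state=B head=3 tape=..0[.]   (B,.)→(A,.,←)
state=A head=2 tape=..[0].   (A,0)→(D,0,→)
state=D head=3 tape=..0[.]   (D,.)→(C,1,·)
state=C head=3 tape=..0[1]
M halts after 6 transitions.

6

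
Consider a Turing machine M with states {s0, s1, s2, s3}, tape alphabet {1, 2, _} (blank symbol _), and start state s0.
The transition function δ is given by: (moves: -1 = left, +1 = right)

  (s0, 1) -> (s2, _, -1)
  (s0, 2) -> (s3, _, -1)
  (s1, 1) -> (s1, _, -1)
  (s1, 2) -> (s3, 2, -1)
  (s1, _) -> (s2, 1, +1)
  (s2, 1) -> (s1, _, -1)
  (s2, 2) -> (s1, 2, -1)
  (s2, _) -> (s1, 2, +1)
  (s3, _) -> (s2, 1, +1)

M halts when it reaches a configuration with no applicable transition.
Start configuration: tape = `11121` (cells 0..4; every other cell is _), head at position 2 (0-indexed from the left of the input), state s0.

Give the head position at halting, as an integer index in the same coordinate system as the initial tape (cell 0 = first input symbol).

s0 | _11[1]21   read 1 → write _, move -1, go to s2
s2 | _1[1]_21   read 1 → write _, move -1, go to s1
s1 | _[1]__21   read 1 → write _, move -1, go to s1
s1 | [_]___21   read _ → write 1, move +1, go to s2
s2 | 1[_]__21   read _ → write 2, move +1, go to s1
s1 | 12[_]_21   read _ → write 1, move +1, go to s2
s2 | 121[_]21   read _ → write 2, move +1, go to s1
s1 | 1212[2]1   read 2 → write 2, move -1, go to s3
s3 | 121[2]21
At halt the head is at cell 2.

2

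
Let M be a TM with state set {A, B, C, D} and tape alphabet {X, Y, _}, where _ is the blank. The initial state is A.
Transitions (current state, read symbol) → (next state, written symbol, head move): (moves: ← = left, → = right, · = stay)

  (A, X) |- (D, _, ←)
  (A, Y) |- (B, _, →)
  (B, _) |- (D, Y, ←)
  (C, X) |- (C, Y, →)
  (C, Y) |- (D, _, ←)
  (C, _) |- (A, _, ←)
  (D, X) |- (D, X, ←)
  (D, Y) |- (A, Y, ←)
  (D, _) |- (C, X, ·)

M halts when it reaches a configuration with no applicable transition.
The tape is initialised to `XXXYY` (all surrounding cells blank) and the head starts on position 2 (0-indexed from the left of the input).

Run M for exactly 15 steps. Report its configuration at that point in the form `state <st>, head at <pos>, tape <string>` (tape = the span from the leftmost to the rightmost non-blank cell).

A | _XX[X]YY   read X → write _, move ←, go to D
D | _X[X]_YY   read X → write X, move ←, go to D
D | _[X]X_YY   read X → write X, move ←, go to D
D | [_]XX_YY   read _ → write X, move ·, go to C
C | [X]XX_YY   read X → write Y, move →, go to C
C | Y[X]X_YY   read X → write Y, move →, go to C
C | YY[X]_YY   read X → write Y, move →, go to C
C | YYY[_]YY   read _ → write _, move ←, go to A
A | YY[Y]_YY   read Y → write _, move →, go to B
B | YY_[_]YY   read _ → write Y, move ←, go to D
D | YY[_]YYY   read _ → write X, move ·, go to C
C | YY[X]YYY   read X → write Y, move →, go to C
C | YYY[Y]YY   read Y → write _, move ←, go to D
D | YY[Y]_YY   read Y → write Y, move ←, go to A
A | Y[Y]Y_YY   read Y → write _, move →, go to B
B | Y_[Y]_YY
After 15 steps: state B, head at 1, tape Y_Y_YY.

state B, head at 1, tape Y_Y_YY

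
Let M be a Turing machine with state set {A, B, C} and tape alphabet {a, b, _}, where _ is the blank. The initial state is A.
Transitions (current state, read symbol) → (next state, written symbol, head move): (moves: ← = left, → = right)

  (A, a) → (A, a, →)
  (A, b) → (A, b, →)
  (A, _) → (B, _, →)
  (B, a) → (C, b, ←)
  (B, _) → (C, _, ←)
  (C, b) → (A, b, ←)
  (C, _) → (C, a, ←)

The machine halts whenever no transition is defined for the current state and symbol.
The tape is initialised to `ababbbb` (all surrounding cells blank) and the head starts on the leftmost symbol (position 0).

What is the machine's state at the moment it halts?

A | [a]babbbb___   read a → write a, move →, go to A
A | a[b]abbbb___   read b → write b, move →, go to A
A | ab[a]bbbb___   read a → write a, move →, go to A
A | aba[b]bbb___   read b → write b, move →, go to A
A | abab[b]bb___   read b → write b, move →, go to A
A | ababb[b]b___   read b → write b, move →, go to A
A | ababbb[b]___   read b → write b, move →, go to A
A | ababbbb[_]__   read _ → write _, move →, go to B
B | ababbbb_[_]_   read _ → write _, move ←, go to C
C | ababbbb[_]__   read _ → write a, move ←, go to C
C | ababbb[b]a__   read b → write b, move ←, go to A
A | ababb[b]ba__   read b → write b, move →, go to A
A | ababbb[b]a__   read b → write b, move →, go to A
A | ababbbb[a]__   read a → write a, move →, go to A
A | ababbbba[_]_   read _ → write _, move →, go to B
B | ababbbba_[_]   read _ → write _, move ←, go to C
C | ababbbba[_]_   read _ → write a, move ←, go to C
C | ababbbb[a]a_
No transition is defined for (C, a); M halts in state C.

C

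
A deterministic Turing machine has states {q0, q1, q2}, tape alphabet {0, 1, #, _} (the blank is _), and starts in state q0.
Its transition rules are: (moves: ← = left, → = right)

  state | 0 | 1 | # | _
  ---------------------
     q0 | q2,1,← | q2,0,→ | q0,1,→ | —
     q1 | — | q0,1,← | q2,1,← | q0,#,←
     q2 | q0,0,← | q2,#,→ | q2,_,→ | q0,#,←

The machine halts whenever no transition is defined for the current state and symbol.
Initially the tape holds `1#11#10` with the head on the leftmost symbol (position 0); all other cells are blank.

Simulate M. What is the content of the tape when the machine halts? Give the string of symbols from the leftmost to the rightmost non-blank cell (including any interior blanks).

0_##_#11

q0 | [1]#11#10__   read 1 → write 0, move →, go to q2
q2 | 0[#]11#10__   read # → write _, move →, go to q2
q2 | 0_[1]1#10__   read 1 → write #, move →, go to q2
q2 | 0_#[1]#10__   read 1 → write #, move →, go to q2
q2 | 0_##[#]10__   read # → write _, move →, go to q2
q2 | 0_##_[1]0__   read 1 → write #, move →, go to q2
q2 | 0_##_#[0]__   read 0 → write 0, move ←, go to q0
q0 | 0_##_[#]0__   read # → write 1, move →, go to q0
q0 | 0_##_1[0]__   read 0 → write 1, move ←, go to q2
q2 | 0_##_[1]1__   read 1 → write #, move →, go to q2
q2 | 0_##_#[1]__   read 1 → write #, move →, go to q2
q2 | 0_##_##[_]_   read _ → write #, move ←, go to q0
q0 | 0_##_#[#]#_   read # → write 1, move →, go to q0
q0 | 0_##_#1[#]_   read # → write 1, move →, go to q0
q0 | 0_##_#11[_]
The non-blank tape span at halt is 0_##_#11.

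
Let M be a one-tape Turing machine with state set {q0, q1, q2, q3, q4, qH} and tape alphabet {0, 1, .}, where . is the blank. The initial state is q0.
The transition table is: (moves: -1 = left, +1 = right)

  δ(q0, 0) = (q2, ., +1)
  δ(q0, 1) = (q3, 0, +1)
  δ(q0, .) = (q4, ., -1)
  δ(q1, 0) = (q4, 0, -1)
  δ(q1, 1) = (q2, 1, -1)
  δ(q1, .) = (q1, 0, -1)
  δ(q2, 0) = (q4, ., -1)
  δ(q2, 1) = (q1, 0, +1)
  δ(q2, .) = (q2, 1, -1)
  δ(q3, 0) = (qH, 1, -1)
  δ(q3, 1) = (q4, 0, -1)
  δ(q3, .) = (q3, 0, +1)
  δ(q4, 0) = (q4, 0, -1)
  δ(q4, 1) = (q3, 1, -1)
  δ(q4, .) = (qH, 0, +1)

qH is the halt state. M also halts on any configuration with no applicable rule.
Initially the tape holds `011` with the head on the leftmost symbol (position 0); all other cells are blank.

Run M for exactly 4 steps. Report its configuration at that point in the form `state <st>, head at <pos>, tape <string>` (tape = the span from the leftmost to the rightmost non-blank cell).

q0 | [0]11   read 0 → write ., move +1, go to q2
q2 | .[1]1   read 1 → write 0, move +1, go to q1
q1 | .0[1]   read 1 → write 1, move -1, go to q2
q2 | .[0]1   read 0 → write ., move -1, go to q4
q4 | [.].1
After 4 steps: state q4, head at 0, tape 1.

state q4, head at 0, tape 1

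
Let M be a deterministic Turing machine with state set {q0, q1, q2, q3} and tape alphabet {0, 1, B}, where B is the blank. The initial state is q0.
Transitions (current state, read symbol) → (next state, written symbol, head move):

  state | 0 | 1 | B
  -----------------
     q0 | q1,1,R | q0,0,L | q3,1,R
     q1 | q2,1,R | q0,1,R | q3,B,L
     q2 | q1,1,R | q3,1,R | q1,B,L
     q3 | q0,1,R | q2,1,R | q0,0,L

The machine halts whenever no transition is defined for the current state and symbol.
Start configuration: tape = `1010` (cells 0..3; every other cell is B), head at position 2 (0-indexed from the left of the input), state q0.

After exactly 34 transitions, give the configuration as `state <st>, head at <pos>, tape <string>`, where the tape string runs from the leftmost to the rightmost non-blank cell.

state q0, head at 0, tape 110000000

q0 | B10[1]0BBBB   read 1 → write 0, move L, go to q0
q0 | B1[0]00BBBB   read 0 → write 1, move R, go to q1
q1 | B11[0]0BBBB   read 0 → write 1, move R, go to q2
q2 | B111[0]BBBB   read 0 → write 1, move R, go to q1
q1 | B1111[B]BBB   read B → write B, move L, go to q3
q3 | B111[1]BBBB   read 1 → write 1, move R, go to q2
q2 | B1111[B]BBB   read B → write B, move L, go to q1
q1 | B111[1]BBBB   read 1 → write 1, move R, go to q0
q0 | B1111[B]BBB   read B → write 1, move R, go to q3
q3 | B11111[B]BB   read B → write 0, move L, go to q0
q0 | B1111[1]0BB   read 1 → write 0, move L, go to q0
q0 | B111[1]00BB   read 1 → write 0, move L, go to q0
q0 | B11[1]000BB   read 1 → write 0, move L, go to q0
q0 | B1[1]0000BB   read 1 → write 0, move L, go to q0
q0 | B[1]00000BB   read 1 → write 0, move L, go to q0
q0 | [B]000000BB   read B → write 1, move R, go to q3
q3 | 1[0]00000BB   read 0 → write 1, move R, go to q0
q0 | 11[0]0000BB   read 0 → write 1, move R, go to q1
q1 | 111[0]000BB   read 0 → write 1, move R, go to q2
q2 | 1111[0]00BB   read 0 → write 1, move R, go to q1
q1 | 11111[0]0BB   read 0 → write 1, move R, go to q2
q2 | 111111[0]BB   read 0 → write 1, move R, go to q1
q1 | 1111111[B]B   read B → write B, move L, go to q3
q3 | 111111[1]BB   read 1 → write 1, move R, go to q2
q2 | 1111111[B]B   read B → write B, move L, go to q1
q1 | 111111[1]BB   read 1 → write 1, move R, go to q0
q0 | 1111111[B]B   read B → write 1, move R, go to q3
q3 | 11111111[B]   read B → write 0, move L, go to q0
q0 | 1111111[1]0   read 1 → write 0, move L, go to q0
q0 | 111111[1]00   read 1 → write 0, move L, go to q0
q0 | 11111[1]000   read 1 → write 0, move L, go to q0
q0 | 1111[1]0000   read 1 → write 0, move L, go to q0
q0 | 111[1]00000   read 1 → write 0, move L, go to q0
q0 | 11[1]000000   read 1 → write 0, move L, go to q0
q0 | 1[1]0000000
After 34 steps: state q0, head at 0, tape 110000000.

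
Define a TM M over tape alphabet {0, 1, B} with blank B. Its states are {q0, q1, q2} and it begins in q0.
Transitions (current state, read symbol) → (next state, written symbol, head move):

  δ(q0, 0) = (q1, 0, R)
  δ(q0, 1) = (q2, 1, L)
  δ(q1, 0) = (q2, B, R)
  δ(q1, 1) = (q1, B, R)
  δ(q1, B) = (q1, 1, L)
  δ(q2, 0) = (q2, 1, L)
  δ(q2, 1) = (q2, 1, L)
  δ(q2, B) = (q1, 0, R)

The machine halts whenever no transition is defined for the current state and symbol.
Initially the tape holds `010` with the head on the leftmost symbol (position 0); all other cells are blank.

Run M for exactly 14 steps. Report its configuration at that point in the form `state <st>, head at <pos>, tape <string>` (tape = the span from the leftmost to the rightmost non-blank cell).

state q1, head at 4, tape 0BB011

q0 | [0]10BBB   read 0 → write 0, move R, go to q1
q1 | 0[1]0BBB   read 1 → write B, move R, go to q1
q1 | 0B[0]BBB   read 0 → write B, move R, go to q2
q2 | 0BB[B]BB   read B → write 0, move R, go to q1
q1 | 0BB0[B]B   read B → write 1, move L, go to q1
q1 | 0BB[0]1B   read 0 → write B, move R, go to q2
q2 | 0BBB[1]B   read 1 → write 1, move L, go to q2
q2 | 0BB[B]1B   read B → write 0, move R, go to q1
q1 | 0BB0[1]B   read 1 → write B, move R, go to q1
q1 | 0BB0B[B]   read B → write 1, move L, go to q1
q1 | 0BB0[B]1   read B → write 1, move L, go to q1
q1 | 0BB[0]11   read 0 → write B, move R, go to q2
q2 | 0BBB[1]1   read 1 → write 1, move L, go to q2
q2 | 0BB[B]11   read B → write 0, move R, go to q1
q1 | 0BB0[1]1
After 14 steps: state q1, head at 4, tape 0BB011.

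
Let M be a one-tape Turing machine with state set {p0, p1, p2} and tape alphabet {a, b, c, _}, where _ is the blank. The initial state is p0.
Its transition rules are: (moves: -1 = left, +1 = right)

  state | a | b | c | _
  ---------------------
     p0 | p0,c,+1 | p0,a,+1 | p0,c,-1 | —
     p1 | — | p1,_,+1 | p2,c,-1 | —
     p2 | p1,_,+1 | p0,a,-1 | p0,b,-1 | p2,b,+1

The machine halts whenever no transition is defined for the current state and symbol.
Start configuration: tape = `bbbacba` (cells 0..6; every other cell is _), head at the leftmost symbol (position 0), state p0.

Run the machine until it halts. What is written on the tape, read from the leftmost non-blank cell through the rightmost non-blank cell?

cccccba

p0 | _[b]bbacba   read b → write a, move +1, go to p0
p0 | _a[b]bacba   read b → write a, move +1, go to p0
p0 | _aa[b]acba   read b → write a, move +1, go to p0
p0 | _aaa[a]cba   read a → write c, move +1, go to p0
p0 | _aaac[c]ba   read c → write c, move -1, go to p0
p0 | _aaa[c]cba   read c → write c, move -1, go to p0
p0 | _aa[a]ccba   read a → write c, move +1, go to p0
p0 | _aac[c]cba   read c → write c, move -1, go to p0
p0 | _aa[c]ccba   read c → write c, move -1, go to p0
p0 | _a[a]cccba   read a → write c, move +1, go to p0
p0 | _ac[c]ccba   read c → write c, move -1, go to p0
p0 | _a[c]cccba   read c → write c, move -1, go to p0
p0 | _[a]ccccba   read a → write c, move +1, go to p0
p0 | _c[c]cccba   read c → write c, move -1, go to p0
p0 | _[c]ccccba   read c → write c, move -1, go to p0
p0 | [_]cccccba
The non-blank tape span at halt is cccccba.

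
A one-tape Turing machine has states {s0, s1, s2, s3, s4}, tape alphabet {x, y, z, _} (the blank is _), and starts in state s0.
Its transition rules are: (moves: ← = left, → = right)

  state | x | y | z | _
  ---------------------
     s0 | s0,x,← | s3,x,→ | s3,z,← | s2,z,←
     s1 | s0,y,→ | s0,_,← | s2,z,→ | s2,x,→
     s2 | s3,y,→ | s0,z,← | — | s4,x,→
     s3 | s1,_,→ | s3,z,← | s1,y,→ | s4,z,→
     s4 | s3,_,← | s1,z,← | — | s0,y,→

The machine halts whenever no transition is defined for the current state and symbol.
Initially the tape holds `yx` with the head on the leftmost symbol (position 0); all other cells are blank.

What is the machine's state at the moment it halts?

state=s0 head=0 tape=[y]x____   (s0,y)→(s3,x,→)
state=s3 head=1 tape=x[x]____   (s3,x)→(s1,_,→)
state=s1 head=2 tape=x_[_]___   (s1,_)→(s2,x,→)
state=s2 head=3 tape=x_x[_]__   (s2,_)→(s4,x,→)
state=s4 head=4 tape=x_xx[_]_   (s4,_)→(s0,y,→)
state=s0 head=5 tape=x_xxy[_]   (s0,_)→(s2,z,←)
state=s2 head=4 tape=x_xx[y]z   (s2,y)→(s0,z,←)
state=s0 head=3 tape=x_x[x]zz   (s0,x)→(s0,x,←)
state=s0 head=2 tape=x_[x]xzz   (s0,x)→(s0,x,←)
state=s0 head=1 tape=x[_]xxzz   (s0,_)→(s2,z,←)
state=s2 head=0 tape=[x]zxxzz   (s2,x)→(s3,y,→)
state=s3 head=1 tape=y[z]xxzz   (s3,z)→(s1,y,→)
state=s1 head=2 tape=yy[x]xzz   (s1,x)→(s0,y,→)
state=s0 head=3 tape=yyy[x]zz   (s0,x)→(s0,x,←)
state=s0 head=2 tape=yy[y]xzz   (s0,y)→(s3,x,→)
state=s3 head=3 tape=yyx[x]zz   (s3,x)→(s1,_,→)
state=s1 head=4 tape=yyx_[z]z   (s1,z)→(s2,z,→)
state=s2 head=5 tape=yyx_z[z]
No transition is defined for (s2, z); M halts in state s2.

s2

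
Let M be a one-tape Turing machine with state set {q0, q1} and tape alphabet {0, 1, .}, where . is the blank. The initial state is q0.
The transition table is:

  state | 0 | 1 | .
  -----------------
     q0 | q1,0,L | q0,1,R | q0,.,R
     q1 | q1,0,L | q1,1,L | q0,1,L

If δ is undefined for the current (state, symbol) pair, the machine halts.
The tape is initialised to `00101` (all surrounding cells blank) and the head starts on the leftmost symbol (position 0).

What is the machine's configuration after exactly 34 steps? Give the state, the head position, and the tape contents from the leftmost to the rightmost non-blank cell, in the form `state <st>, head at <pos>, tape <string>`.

state q0, head at -6, tape 1111100101

state=q0 head=0 tape=......[0]0101   (q0,0)→(q1,0,L)
state=q1 head=-1 tape=.....[.]00101   (q1,.)→(q0,1,L)
state=q0 head=-2 tape=....[.]100101   (q0,.)→(q0,.,R)
state=q0 head=-1 tape=.....[1]00101   (q0,1)→(q0,1,R)
state=q0 head=0 tape=.....1[0]0101   (q0,0)→(q1,0,L)
state=q1 head=-1 tape=.....[1]00101   (q1,1)→(q1,1,L)
state=q1 head=-2 tape=....[.]100101   (q1,.)→(q0,1,L)
state=q0 head=-3 tape=...[.]1100101   (q0,.)→(q0,.,R)
state=q0 head=-2 tape=....[1]100101   (q0,1)→(q0,1,R)
state=q0 head=-1 tape=....1[1]00101   (q0,1)→(q0,1,R)
state=q0 head=0 tape=....11[0]0101   (q0,0)→(q1,0,L)
state=q1 head=-1 tape=....1[1]00101   (q1,1)→(q1,1,L)
state=q1 head=-2 tape=....[1]100101   (q1,1)→(q1,1,L)
state=q1 head=-3 tape=...[.]1100101   (q1,.)→(q0,1,L)
state=q0 head=-4 tape=..[.]11100101   (q0,.)→(q0,.,R)
state=q0 head=-3 tape=...[1]1100101   (q0,1)→(q0,1,R)
state=q0 head=-2 tape=...1[1]100101   (q0,1)→(q0,1,R)
state=q0 head=-1 tape=...11[1]00101   (q0,1)→(q0,1,R)
state=q0 head=0 tape=...111[0]0101   (q0,0)→(q1,0,L)
state=q1 head=-1 tape=...11[1]00101   (q1,1)→(q1,1,L)
state=q1 head=-2 tape=...1[1]100101   (q1,1)→(q1,1,L)
state=q1 head=-3 tape=...[1]1100101   (q1,1)→(q1,1,L)
state=q1 head=-4 tape=..[.]11100101   (q1,.)→(q0,1,L)
state=q0 head=-5 tape=.[.]111100101   (q0,.)→(q0,.,R)
state=q0 head=-4 tape=..[1]11100101   (q0,1)→(q0,1,R)
state=q0 head=-3 tape=..1[1]1100101   (q0,1)→(q0,1,R)
state=q0 head=-2 tape=..11[1]100101   (q0,1)→(q0,1,R)
state=q0 head=-1 tape=..111[1]00101   (q0,1)→(q0,1,R)
state=q0 head=0 tape=..1111[0]0101   (q0,0)→(q1,0,L)
state=q1 head=-1 tape=..111[1]00101   (q1,1)→(q1,1,L)
state=q1 head=-2 tape=..11[1]100101   (q1,1)→(q1,1,L)
state=q1 head=-3 tape=..1[1]1100101   (q1,1)→(q1,1,L)
state=q1 head=-4 tape=..[1]11100101   (q1,1)→(q1,1,L)
state=q1 head=-5 tape=.[.]111100101   (q1,.)→(q0,1,L)
state=q0 head=-6 tape=[.]1111100101
After 34 steps: state q0, head at -6, tape 1111100101.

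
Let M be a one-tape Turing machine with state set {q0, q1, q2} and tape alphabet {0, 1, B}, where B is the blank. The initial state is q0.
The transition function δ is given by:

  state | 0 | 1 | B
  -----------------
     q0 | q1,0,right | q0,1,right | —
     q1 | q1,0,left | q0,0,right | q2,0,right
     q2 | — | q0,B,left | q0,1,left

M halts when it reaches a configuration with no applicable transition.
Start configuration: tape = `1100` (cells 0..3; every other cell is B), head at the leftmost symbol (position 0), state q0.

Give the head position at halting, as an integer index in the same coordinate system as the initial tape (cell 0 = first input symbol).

state=q0 head=0 tape=B[1]100   (q0,1)→(q0,1,right)
state=q0 head=1 tape=B1[1]00   (q0,1)→(q0,1,right)
state=q0 head=2 tape=B11[0]0   (q0,0)→(q1,0,right)
state=q1 head=3 tape=B110[0]   (q1,0)→(q1,0,left)
state=q1 head=2 tape=B11[0]0   (q1,0)→(q1,0,left)
state=q1 head=1 tape=B1[1]00   (q1,1)→(q0,0,right)
state=q0 head=2 tape=B10[0]0   (q0,0)→(q1,0,right)
state=q1 head=3 tape=B100[0]   (q1,0)→(q1,0,left)
state=q1 head=2 tape=B10[0]0   (q1,0)→(q1,0,left)
state=q1 head=1 tape=B1[0]00   (q1,0)→(q1,0,left)
state=q1 head=0 tape=B[1]000   (q1,1)→(q0,0,right)
state=q0 head=1 tape=B0[0]00   (q0,0)→(q1,0,right)
state=q1 head=2 tape=B00[0]0   (q1,0)→(q1,0,left)
state=q1 head=1 tape=B0[0]00   (q1,0)→(q1,0,left)
state=q1 head=0 tape=B[0]000   (q1,0)→(q1,0,left)
state=q1 head=-1 tape=[B]0000   (q1,B)→(q2,0,right)
state=q2 head=0 tape=0[0]000
At halt the head is at cell 0.

0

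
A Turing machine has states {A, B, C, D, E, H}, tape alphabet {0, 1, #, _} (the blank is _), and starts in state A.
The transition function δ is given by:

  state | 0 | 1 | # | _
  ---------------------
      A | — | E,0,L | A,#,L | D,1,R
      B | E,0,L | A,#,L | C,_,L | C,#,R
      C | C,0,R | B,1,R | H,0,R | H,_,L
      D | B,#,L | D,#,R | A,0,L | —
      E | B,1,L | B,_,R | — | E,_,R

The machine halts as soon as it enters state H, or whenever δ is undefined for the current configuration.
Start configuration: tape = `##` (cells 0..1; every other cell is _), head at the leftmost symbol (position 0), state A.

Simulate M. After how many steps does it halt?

state=A head=0 tape=__[#]#_   (A,#)→(A,#,L)
state=A head=-1 tape=_[_]##_   (A,_)→(D,1,R)
state=D head=0 tape=_1[#]#_   (D,#)→(A,0,L)
state=A head=-1 tape=_[1]0#_   (A,1)→(E,0,L)
state=E head=-2 tape=[_]00#_   (E,_)→(E,_,R)
state=E head=-1 tape=_[0]0#_   (E,0)→(B,1,L)
state=B head=-2 tape=[_]10#_   (B,_)→(C,#,R)
state=C head=-1 tape=#[1]0#_   (C,1)→(B,1,R)
state=B head=0 tape=#1[0]#_   (B,0)→(E,0,L)
state=E head=-1 tape=#[1]0#_   (E,1)→(B,_,R)
state=B head=0 tape=#_[0]#_   (B,0)→(E,0,L)
state=E head=-1 tape=#[_]0#_   (E,_)→(E,_,R)
state=E head=0 tape=#_[0]#_   (E,0)→(B,1,L)
state=B head=-1 tape=#[_]1#_   (B,_)→(C,#,R)
state=C head=0 tape=##[1]#_   (C,1)→(B,1,R)
state=B head=1 tape=##1[#]_   (B,#)→(C,_,L)
state=C head=0 tape=##[1]__   (C,1)→(B,1,R)
state=B head=1 tape=##1[_]_   (B,_)→(C,#,R)
state=C head=2 tape=##1#[_]   (C,_)→(H,_,L)
state=H head=1 tape=##1[#]_
M halts after 19 transitions.

19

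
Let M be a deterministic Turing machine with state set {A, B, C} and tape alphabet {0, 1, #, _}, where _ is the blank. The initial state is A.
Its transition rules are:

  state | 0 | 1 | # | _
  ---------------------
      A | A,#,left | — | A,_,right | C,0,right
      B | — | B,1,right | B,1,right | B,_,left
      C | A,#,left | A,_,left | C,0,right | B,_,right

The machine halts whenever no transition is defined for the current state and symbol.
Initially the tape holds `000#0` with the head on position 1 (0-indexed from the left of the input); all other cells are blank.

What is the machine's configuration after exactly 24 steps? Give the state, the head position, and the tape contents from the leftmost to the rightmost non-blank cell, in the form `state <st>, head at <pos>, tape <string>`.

state=A head=1 tape=___0[0]0#0   (A,0)→(A,#,left)
state=A head=0 tape=___[0]#0#0   (A,0)→(A,#,left)
state=A head=-1 tape=__[_]##0#0   (A,_)→(C,0,right)
state=C head=0 tape=__0[#]#0#0   (C,#)→(C,0,right)
state=C head=1 tape=__00[#]0#0   (C,#)→(C,0,right)
state=C head=2 tape=__000[0]#0   (C,0)→(A,#,left)
state=A head=1 tape=__00[0]##0   (A,0)→(A,#,left)
state=A head=0 tape=__0[0]###0   (A,0)→(A,#,left)
state=A head=-1 tape=__[0]####0   (A,0)→(A,#,left)
state=A head=-2 tape=_[_]#####0   (A,_)→(C,0,right)
state=C head=-1 tape=_0[#]####0   (C,#)→(C,0,right)
state=C head=0 tape=_00[#]###0   (C,#)→(C,0,right)
state=C head=1 tape=_000[#]##0   (C,#)→(C,0,right)
state=C head=2 tape=_0000[#]#0   (C,#)→(C,0,right)
state=C head=3 tape=_00000[#]0   (C,#)→(C,0,right)
state=C head=4 tape=_000000[0]   (C,0)→(A,#,left)
state=A head=3 tape=_00000[0]#   (A,0)→(A,#,left)
state=A head=2 tape=_0000[0]##   (A,0)→(A,#,left)
state=A head=1 tape=_000[0]###   (A,0)→(A,#,left)
state=A head=0 tape=_00[0]####   (A,0)→(A,#,left)
state=A head=-1 tape=_0[0]#####   (A,0)→(A,#,left)
state=A head=-2 tape=_[0]######   (A,0)→(A,#,left)
state=A head=-3 tape=[_]#######   (A,_)→(C,0,right)
state=C head=-2 tape=0[#]######   (C,#)→(C,0,right)
state=C head=-1 tape=00[#]#####
After 24 steps: state C, head at -1, tape 00######.

state C, head at -1, tape 00######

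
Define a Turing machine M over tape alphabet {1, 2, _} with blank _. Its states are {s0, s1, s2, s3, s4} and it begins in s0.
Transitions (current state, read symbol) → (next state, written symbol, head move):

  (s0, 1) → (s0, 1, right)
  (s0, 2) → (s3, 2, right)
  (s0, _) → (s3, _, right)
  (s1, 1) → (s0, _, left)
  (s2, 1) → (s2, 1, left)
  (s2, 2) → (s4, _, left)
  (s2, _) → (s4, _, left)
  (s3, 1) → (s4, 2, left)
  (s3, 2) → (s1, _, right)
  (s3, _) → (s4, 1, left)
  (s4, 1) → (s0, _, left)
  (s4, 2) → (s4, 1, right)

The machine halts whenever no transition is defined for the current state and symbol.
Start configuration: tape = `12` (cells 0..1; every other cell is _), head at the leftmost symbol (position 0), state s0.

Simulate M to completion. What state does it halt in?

s4

state=s0 head=0 tape=[1]2__   (s0,1)→(s0,1,right)
state=s0 head=1 tape=1[2]__   (s0,2)→(s3,2,right)
state=s3 head=2 tape=12[_]_   (s3,_)→(s4,1,left)
state=s4 head=1 tape=1[2]1_   (s4,2)→(s4,1,right)
state=s4 head=2 tape=11[1]_   (s4,1)→(s0,_,left)
state=s0 head=1 tape=1[1]__   (s0,1)→(s0,1,right)
state=s0 head=2 tape=11[_]_   (s0,_)→(s3,_,right)
state=s3 head=3 tape=11_[_]   (s3,_)→(s4,1,left)
state=s4 head=2 tape=11[_]1
No transition is defined for (s4, _); M halts in state s4.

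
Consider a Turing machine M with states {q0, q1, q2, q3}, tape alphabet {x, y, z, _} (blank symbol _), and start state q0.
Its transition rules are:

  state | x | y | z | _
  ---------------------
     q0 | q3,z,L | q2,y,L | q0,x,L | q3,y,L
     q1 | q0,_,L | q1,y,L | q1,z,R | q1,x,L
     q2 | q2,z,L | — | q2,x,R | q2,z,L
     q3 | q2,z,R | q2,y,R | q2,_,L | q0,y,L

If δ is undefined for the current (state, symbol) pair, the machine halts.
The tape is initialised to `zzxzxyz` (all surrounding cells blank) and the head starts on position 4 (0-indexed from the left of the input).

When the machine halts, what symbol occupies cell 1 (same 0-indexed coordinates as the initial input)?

x

q0 | zzxz[x]yz   read x → write z, move L, go to q3
q3 | zzx[z]zyz   read z → write _, move L, go to q2
q2 | zz[x]_zyz   read x → write z, move L, go to q2
q2 | z[z]z_zyz   read z → write x, move R, go to q2
q2 | zx[z]_zyz   read z → write x, move R, go to q2
q2 | zxx[_]zyz   read _ → write z, move L, go to q2
q2 | zx[x]zzyz   read x → write z, move L, go to q2
q2 | z[x]zzzyz   read x → write z, move L, go to q2
q2 | [z]zzzzyz   read z → write x, move R, go to q2
q2 | x[z]zzzyz   read z → write x, move R, go to q2
q2 | xx[z]zzyz   read z → write x, move R, go to q2
q2 | xxx[z]zyz   read z → write x, move R, go to q2
q2 | xxxx[z]yz   read z → write x, move R, go to q2
q2 | xxxxx[y]z
Cell 1 holds x when M halts.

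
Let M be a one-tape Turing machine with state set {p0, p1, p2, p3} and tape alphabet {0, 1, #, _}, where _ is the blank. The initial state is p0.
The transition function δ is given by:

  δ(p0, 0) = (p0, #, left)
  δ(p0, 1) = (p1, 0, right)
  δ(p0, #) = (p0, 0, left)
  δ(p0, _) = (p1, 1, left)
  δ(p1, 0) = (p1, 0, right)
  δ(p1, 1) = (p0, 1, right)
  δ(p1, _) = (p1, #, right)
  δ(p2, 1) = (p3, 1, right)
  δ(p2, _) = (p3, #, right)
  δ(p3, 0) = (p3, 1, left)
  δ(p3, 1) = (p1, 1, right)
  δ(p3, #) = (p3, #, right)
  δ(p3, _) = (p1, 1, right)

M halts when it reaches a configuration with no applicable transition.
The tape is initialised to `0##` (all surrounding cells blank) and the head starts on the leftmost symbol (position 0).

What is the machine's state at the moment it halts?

p1

state=p0 head=0 tape=__[0]##   (p0,0)→(p0,#,left)
state=p0 head=-1 tape=_[_]###   (p0,_)→(p1,1,left)
state=p1 head=-2 tape=[_]1###   (p1,_)→(p1,#,right)
state=p1 head=-1 tape=#[1]###   (p1,1)→(p0,1,right)
state=p0 head=0 tape=#1[#]##   (p0,#)→(p0,0,left)
state=p0 head=-1 tape=#[1]0##   (p0,1)→(p1,0,right)
state=p1 head=0 tape=#0[0]##   (p1,0)→(p1,0,right)
state=p1 head=1 tape=#00[#]#
No transition is defined for (p1, #); M halts in state p1.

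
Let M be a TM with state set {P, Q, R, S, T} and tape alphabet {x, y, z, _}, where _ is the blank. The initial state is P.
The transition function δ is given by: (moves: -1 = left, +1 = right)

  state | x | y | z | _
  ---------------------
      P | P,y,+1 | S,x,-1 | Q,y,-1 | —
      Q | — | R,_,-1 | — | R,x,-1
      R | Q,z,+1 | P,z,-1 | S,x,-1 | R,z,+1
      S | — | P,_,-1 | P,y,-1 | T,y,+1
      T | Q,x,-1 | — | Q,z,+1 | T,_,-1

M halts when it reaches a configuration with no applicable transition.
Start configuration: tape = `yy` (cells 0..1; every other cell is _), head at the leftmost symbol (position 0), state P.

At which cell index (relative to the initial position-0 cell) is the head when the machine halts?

-5

state=P head=0 tape=_____[y]y   (P,y)→(S,x,-1)
state=S head=-1 tape=____[_]xy   (S,_)→(T,y,+1)
state=T head=0 tape=____y[x]y   (T,x)→(Q,x,-1)
state=Q head=-1 tape=____[y]xy   (Q,y)→(R,_,-1)
state=R head=-2 tape=___[_]_xy   (R,_)→(R,z,+1)
state=R head=-1 tape=___z[_]xy   (R,_)→(R,z,+1)
state=R head=0 tape=___zz[x]y   (R,x)→(Q,z,+1)
state=Q head=1 tape=___zzz[y]   (Q,y)→(R,_,-1)
state=R head=0 tape=___zz[z]_   (R,z)→(S,x,-1)
state=S head=-1 tape=___z[z]x_   (S,z)→(P,y,-1)
state=P head=-2 tape=___[z]yx_   (P,z)→(Q,y,-1)
state=Q head=-3 tape=__[_]yyx_   (Q,_)→(R,x,-1)
state=R head=-4 tape=_[_]xyyx_   (R,_)→(R,z,+1)
state=R head=-3 tape=_z[x]yyx_   (R,x)→(Q,z,+1)
state=Q head=-2 tape=_zz[y]yx_   (Q,y)→(R,_,-1)
state=R head=-3 tape=_z[z]_yx_   (R,z)→(S,x,-1)
state=S head=-4 tape=_[z]x_yx_   (S,z)→(P,y,-1)
state=P head=-5 tape=[_]yx_yx_
At halt the head is at cell -5.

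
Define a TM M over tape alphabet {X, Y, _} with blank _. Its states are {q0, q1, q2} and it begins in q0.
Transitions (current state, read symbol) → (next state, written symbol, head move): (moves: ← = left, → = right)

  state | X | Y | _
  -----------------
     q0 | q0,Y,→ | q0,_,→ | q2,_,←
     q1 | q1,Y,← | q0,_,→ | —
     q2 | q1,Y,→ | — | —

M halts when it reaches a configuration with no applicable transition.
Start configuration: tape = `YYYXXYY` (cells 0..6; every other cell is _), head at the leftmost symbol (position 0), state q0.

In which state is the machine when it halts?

q2

state=q0 head=0 tape=[Y]YYXXYY_   (q0,Y)→(q0,_,→)
state=q0 head=1 tape=_[Y]YXXYY_   (q0,Y)→(q0,_,→)
state=q0 head=2 tape=__[Y]XXYY_   (q0,Y)→(q0,_,→)
state=q0 head=3 tape=___[X]XYY_   (q0,X)→(q0,Y,→)
state=q0 head=4 tape=___Y[X]YY_   (q0,X)→(q0,Y,→)
state=q0 head=5 tape=___YY[Y]Y_   (q0,Y)→(q0,_,→)
state=q0 head=6 tape=___YY_[Y]_   (q0,Y)→(q0,_,→)
state=q0 head=7 tape=___YY__[_]   (q0,_)→(q2,_,←)
state=q2 head=6 tape=___YY_[_]_
No transition is defined for (q2, _); M halts in state q2.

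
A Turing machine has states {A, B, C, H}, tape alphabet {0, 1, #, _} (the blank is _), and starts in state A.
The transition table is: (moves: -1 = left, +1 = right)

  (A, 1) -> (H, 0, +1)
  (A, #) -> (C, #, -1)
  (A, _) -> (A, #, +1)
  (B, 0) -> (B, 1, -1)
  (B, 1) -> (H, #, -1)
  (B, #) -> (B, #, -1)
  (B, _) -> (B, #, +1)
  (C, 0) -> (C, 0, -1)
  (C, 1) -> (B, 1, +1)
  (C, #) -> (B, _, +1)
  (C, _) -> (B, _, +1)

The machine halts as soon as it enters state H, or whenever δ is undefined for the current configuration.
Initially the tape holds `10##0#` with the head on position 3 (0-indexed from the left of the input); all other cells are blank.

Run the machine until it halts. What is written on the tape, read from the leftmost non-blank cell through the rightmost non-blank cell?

state=A head=3 tape=_10#[#]0#   (A,#)→(C,#,-1)
state=C head=2 tape=_10[#]#0#   (C,#)→(B,_,+1)
state=B head=3 tape=_10_[#]0#   (B,#)→(B,#,-1)
state=B head=2 tape=_10[_]#0#   (B,_)→(B,#,+1)
state=B head=3 tape=_10#[#]0#   (B,#)→(B,#,-1)
state=B head=2 tape=_10[#]#0#   (B,#)→(B,#,-1)
state=B head=1 tape=_1[0]##0#   (B,0)→(B,1,-1)
state=B head=0 tape=_[1]1##0#   (B,1)→(H,#,-1)
state=H head=-1 tape=[_]#1##0#
The non-blank tape span at halt is #1##0#.

#1##0#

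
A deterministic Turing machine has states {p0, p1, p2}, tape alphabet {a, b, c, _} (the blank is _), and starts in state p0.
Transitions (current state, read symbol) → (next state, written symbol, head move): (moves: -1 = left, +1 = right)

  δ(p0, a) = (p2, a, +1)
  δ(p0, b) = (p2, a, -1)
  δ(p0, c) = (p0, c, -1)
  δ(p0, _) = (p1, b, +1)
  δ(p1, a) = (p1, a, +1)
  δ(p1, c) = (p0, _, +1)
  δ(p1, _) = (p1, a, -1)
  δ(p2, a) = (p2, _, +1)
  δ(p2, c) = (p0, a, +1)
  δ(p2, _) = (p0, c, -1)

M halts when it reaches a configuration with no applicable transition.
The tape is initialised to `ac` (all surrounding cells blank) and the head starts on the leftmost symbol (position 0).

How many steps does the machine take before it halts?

4

p0 | [a]c__   read a → write a, move +1, go to p2
p2 | a[c]__   read c → write a, move +1, go to p0
p0 | aa[_]_   read _ → write b, move +1, go to p1
p1 | aab[_]   read _ → write a, move -1, go to p1
p1 | aa[b]a
M halts after 4 transitions.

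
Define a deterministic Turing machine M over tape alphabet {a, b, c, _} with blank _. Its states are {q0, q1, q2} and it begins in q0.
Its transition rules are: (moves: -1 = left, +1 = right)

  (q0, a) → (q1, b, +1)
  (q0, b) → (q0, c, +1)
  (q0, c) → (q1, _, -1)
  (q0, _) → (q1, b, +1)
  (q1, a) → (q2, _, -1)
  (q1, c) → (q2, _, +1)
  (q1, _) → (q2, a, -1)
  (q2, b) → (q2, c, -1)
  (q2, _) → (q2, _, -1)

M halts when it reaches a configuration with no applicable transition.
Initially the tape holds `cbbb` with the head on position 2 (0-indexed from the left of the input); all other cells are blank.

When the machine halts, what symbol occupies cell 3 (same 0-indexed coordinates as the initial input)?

q0 | cb[b]b__   read b → write c, move +1, go to q0
q0 | cbc[b]__   read b → write c, move +1, go to q0
q0 | cbcc[_]_   read _ → write b, move +1, go to q1
q1 | cbccb[_]   read _ → write a, move -1, go to q2
q2 | cbcc[b]a   read b → write c, move -1, go to q2
q2 | cbc[c]ca
Cell 3 holds c when M halts.

c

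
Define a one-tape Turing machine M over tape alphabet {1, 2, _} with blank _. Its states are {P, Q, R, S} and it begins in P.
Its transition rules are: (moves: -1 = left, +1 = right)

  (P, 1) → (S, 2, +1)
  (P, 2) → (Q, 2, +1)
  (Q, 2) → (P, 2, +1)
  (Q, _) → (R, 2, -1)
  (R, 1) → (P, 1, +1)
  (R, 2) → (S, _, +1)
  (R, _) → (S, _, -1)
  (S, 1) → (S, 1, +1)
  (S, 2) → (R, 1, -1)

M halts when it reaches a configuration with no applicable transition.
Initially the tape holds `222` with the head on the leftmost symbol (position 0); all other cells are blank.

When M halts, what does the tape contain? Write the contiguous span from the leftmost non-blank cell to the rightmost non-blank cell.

1_1

P | [2]22_   read 2 → write 2, move +1, go to Q
Q | 2[2]2_   read 2 → write 2, move +1, go to P
P | 22[2]_   read 2 → write 2, move +1, go to Q
Q | 222[_]   read _ → write 2, move -1, go to R
R | 22[2]2   read 2 → write _, move +1, go to S
S | 22_[2]   read 2 → write 1, move -1, go to R
R | 22[_]1   read _ → write _, move -1, go to S
S | 2[2]_1   read 2 → write 1, move -1, go to R
R | [2]1_1   read 2 → write _, move +1, go to S
S | _[1]_1   read 1 → write 1, move +1, go to S
S | _1[_]1
The non-blank tape span at halt is 1_1.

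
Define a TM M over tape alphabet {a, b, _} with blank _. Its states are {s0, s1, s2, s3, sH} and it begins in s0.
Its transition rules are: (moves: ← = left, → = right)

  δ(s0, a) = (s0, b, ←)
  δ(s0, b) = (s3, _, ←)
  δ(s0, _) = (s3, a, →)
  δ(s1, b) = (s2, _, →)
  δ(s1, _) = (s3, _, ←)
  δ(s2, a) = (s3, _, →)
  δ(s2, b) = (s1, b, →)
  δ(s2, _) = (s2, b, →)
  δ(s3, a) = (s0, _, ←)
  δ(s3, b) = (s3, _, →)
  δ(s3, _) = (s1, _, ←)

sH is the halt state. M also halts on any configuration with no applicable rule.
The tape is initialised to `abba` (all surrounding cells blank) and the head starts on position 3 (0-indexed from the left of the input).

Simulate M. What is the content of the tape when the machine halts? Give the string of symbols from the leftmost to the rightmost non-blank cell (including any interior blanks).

state=s0 head=3 tape=_abb[a]   (s0,a)→(s0,b,←)
state=s0 head=2 tape=_ab[b]b   (s0,b)→(s3,_,←)
state=s3 head=1 tape=_a[b]_b   (s3,b)→(s3,_,→)
state=s3 head=2 tape=_a_[_]b   (s3,_)→(s1,_,←)
state=s1 head=1 tape=_a[_]_b   (s1,_)→(s3,_,←)
state=s3 head=0 tape=_[a]__b   (s3,a)→(s0,_,←)
state=s0 head=-1 tape=[_]___b   (s0,_)→(s3,a,→)
state=s3 head=0 tape=a[_]__b   (s3,_)→(s1,_,←)
state=s1 head=-1 tape=[a]___b
The non-blank tape span at halt is a___b.

a___b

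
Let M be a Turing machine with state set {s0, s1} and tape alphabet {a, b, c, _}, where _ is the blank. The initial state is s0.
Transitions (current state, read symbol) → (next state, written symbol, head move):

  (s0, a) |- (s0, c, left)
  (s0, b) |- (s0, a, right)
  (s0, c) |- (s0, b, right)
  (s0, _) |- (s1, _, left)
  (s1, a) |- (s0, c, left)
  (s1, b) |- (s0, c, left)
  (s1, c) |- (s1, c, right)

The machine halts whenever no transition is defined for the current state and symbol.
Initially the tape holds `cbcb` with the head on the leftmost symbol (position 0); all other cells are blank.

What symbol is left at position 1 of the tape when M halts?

c

state=s0 head=0 tape=__[c]bcb_   (s0,c)→(s0,b,right)
state=s0 head=1 tape=__b[b]cb_   (s0,b)→(s0,a,right)
state=s0 head=2 tape=__ba[c]b_   (s0,c)→(s0,b,right)
state=s0 head=3 tape=__bab[b]_   (s0,b)→(s0,a,right)
state=s0 head=4 tape=__baba[_]   (s0,_)→(s1,_,left)
state=s1 head=3 tape=__bab[a]_   (s1,a)→(s0,c,left)
state=s0 head=2 tape=__ba[b]c_   (s0,b)→(s0,a,right)
state=s0 head=3 tape=__baa[c]_   (s0,c)→(s0,b,right)
state=s0 head=4 tape=__baab[_]   (s0,_)→(s1,_,left)
state=s1 head=3 tape=__baa[b]_   (s1,b)→(s0,c,left)
state=s0 head=2 tape=__ba[a]c_   (s0,a)→(s0,c,left)
state=s0 head=1 tape=__b[a]cc_   (s0,a)→(s0,c,left)
state=s0 head=0 tape=__[b]ccc_   (s0,b)→(s0,a,right)
state=s0 head=1 tape=__a[c]cc_   (s0,c)→(s0,b,right)
state=s0 head=2 tape=__ab[c]c_   (s0,c)→(s0,b,right)
state=s0 head=3 tape=__abb[c]_   (s0,c)→(s0,b,right)
state=s0 head=4 tape=__abbb[_]   (s0,_)→(s1,_,left)
state=s1 head=3 tape=__abb[b]_   (s1,b)→(s0,c,left)
state=s0 head=2 tape=__ab[b]c_   (s0,b)→(s0,a,right)
state=s0 head=3 tape=__aba[c]_   (s0,c)→(s0,b,right)
state=s0 head=4 tape=__abab[_]   (s0,_)→(s1,_,left)
state=s1 head=3 tape=__aba[b]_   (s1,b)→(s0,c,left)
state=s0 head=2 tape=__ab[a]c_   (s0,a)→(s0,c,left)
state=s0 head=1 tape=__a[b]cc_   (s0,b)→(s0,a,right)
state=s0 head=2 tape=__aa[c]c_   (s0,c)→(s0,b,right)
state=s0 head=3 tape=__aab[c]_   (s0,c)→(s0,b,right)
state=s0 head=4 tape=__aabb[_]   (s0,_)→(s1,_,left)
state=s1 head=3 tape=__aab[b]_   (s1,b)→(s0,c,left)
state=s0 head=2 tape=__aa[b]c_   (s0,b)→(s0,a,right)
state=s0 head=3 tape=__aaa[c]_   (s0,c)→(s0,b,right)
state=s0 head=4 tape=__aaab[_]   (s0,_)→(s1,_,left)
state=s1 head=3 tape=__aaa[b]_   (s1,b)→(s0,c,left)
state=s0 head=2 tape=__aa[a]c_   (s0,a)→(s0,c,left)
state=s0 head=1 tape=__a[a]cc_   (s0,a)→(s0,c,left)
state=s0 head=0 tape=__[a]ccc_   (s0,a)→(s0,c,left)
state=s0 head=-1 tape=_[_]cccc_   (s0,_)→(s1,_,left)
state=s1 head=-2 tape=[_]_cccc_
Cell 1 holds c when M halts.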